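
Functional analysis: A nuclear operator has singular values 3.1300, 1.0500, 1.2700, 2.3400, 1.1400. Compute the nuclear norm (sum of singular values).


The nuclear norm is the sum of all singular values.
||T||_1 = 3.1300 + 1.0500 + 1.2700 + 2.3400 + 1.1400
= 8.9300

8.9300


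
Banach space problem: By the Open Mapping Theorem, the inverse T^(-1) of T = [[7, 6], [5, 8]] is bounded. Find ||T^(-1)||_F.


det(T) = 7*8 - 6*5 = 26
T^(-1) = (1/26) * [[8, -6], [-5, 7]] = [[0.3077, -0.2308], [-0.1923, 0.2692]]
||T^(-1)||_F^2 = 0.3077^2 + (-0.2308)^2 + (-0.1923)^2 + 0.2692^2 = 0.2574
||T^(-1)||_F = sqrt(0.2574) = 0.5073

0.5073


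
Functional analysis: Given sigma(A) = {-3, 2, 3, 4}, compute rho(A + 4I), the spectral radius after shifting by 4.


Spectrum of A + 4I = {1, 6, 7, 8}
Spectral radius = max |lambda| over the shifted spectrum
= max(1, 6, 7, 8) = 8

8


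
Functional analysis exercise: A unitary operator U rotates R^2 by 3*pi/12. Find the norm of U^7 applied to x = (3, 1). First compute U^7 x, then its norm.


U is a rotation by theta = 3*pi/12
U^7 = rotation by 7*theta = 21*pi/12
cos(21*pi/12) = 0.7071, sin(21*pi/12) = -0.7071
U^7 x = (0.7071 * 3 - -0.7071 * 1, -0.7071 * 3 + 0.7071 * 1)
= (2.8284, -1.4142)
||U^7 x|| = sqrt(2.8284^2 + (-1.4142)^2) = sqrt(10.0000) = 3.1623

3.1623


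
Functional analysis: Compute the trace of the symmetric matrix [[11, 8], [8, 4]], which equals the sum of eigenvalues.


For a self-adjoint (symmetric) matrix, the eigenvalues are real.
The sum of eigenvalues equals the trace of the matrix.
trace = 11 + 4 = 15

15


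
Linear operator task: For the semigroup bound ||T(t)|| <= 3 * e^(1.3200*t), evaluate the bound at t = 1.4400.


||T(1.4400)|| <= 3 * exp(1.3200 * 1.4400)
= 3 * exp(1.9008)
= 3 * 6.6912
= 20.0737

20.0737


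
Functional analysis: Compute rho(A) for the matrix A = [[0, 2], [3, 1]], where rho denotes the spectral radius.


For a 2x2 matrix, eigenvalues satisfy lambda^2 - (trace)*lambda + det = 0
trace = 0 + 1 = 1
det = 0*1 - 2*3 = -6
discriminant = 1^2 - 4*(-6) = 25
spectral radius = max |eigenvalue| = 3.0000

3.0000


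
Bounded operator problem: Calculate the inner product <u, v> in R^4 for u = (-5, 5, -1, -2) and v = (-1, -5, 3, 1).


Computing the standard inner product <u, v> = sum u_i * v_i
= -5*-1 + 5*-5 + -1*3 + -2*1
= 5 + -25 + -3 + -2
= -25

-25


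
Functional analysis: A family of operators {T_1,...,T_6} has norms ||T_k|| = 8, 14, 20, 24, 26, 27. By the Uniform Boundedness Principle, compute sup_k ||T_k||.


By the Uniform Boundedness Principle, the supremum of norms is finite.
sup_k ||T_k|| = max(8, 14, 20, 24, 26, 27) = 27

27


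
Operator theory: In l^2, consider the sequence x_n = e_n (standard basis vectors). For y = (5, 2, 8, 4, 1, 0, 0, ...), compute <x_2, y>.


x_2 = e_2 is the standard basis vector with 1 in position 2.
<x_2, y> = y_2 = 2
As n -> infinity, <x_n, y> -> 0, confirming weak convergence of (x_n) to 0.

2


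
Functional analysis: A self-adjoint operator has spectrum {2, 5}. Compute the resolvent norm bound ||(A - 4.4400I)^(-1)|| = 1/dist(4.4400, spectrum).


dist(4.4400, {2, 5}) = min(|4.4400 - 2|, |4.4400 - 5|)
= min(2.4400, 0.5600) = 0.5600
Resolvent bound = 1/0.5600 = 1.7857

1.7857


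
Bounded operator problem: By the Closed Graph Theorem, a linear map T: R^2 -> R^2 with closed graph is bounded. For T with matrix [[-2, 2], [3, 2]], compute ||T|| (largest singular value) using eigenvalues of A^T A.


A^T A = [[13, 2], [2, 8]]
trace(A^T A) = 21, det(A^T A) = 100
discriminant = 21^2 - 4*100 = 41
Largest eigenvalue of A^T A = (trace + sqrt(disc))/2 = 13.7016
||T|| = sqrt(13.7016) = 3.7016

3.7016


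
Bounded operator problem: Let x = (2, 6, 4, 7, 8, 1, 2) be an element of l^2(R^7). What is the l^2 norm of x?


The l^2 norm = (sum |x_i|^2)^(1/2)
Sum of 2th powers = 4 + 36 + 16 + 49 + 64 + 1 + 4 = 174
||x||_2 = (174)^(1/2) = 13.1909

13.1909


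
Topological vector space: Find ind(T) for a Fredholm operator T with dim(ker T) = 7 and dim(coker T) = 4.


The Fredholm index is defined as ind(T) = dim(ker T) - dim(coker T)
= 7 - 4
= 3

3


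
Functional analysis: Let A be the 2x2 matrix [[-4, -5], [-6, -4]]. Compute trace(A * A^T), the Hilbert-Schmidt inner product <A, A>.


trace(A * A^T) = sum of squares of all entries
= (-4)^2 + (-5)^2 + (-6)^2 + (-4)^2
= 16 + 25 + 36 + 16
= 93

93


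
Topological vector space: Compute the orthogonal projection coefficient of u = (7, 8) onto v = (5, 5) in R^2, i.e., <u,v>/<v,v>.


Computing <u,v> = 7*5 + 8*5 = 75
Computing <v,v> = 5^2 + 5^2 = 50
Projection coefficient = 75/50 = 1.5000

1.5000


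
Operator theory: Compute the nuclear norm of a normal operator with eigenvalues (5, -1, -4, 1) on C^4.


For a normal operator, singular values equal |eigenvalues|.
Trace norm = sum |lambda_i| = 5 + 1 + 4 + 1
= 11

11


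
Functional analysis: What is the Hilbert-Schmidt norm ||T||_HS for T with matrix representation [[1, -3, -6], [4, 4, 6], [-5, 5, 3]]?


The Hilbert-Schmidt norm is sqrt(sum of squares of all entries).
Sum of squares = 1^2 + (-3)^2 + (-6)^2 + 4^2 + 4^2 + 6^2 + (-5)^2 + 5^2 + 3^2
= 1 + 9 + 36 + 16 + 16 + 36 + 25 + 25 + 9 = 173
||T||_HS = sqrt(173) = 13.1529

13.1529


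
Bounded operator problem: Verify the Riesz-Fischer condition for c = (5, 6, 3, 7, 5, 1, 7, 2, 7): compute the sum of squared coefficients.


sum |c_n|^2 = 5^2 + 6^2 + 3^2 + 7^2 + 5^2 + 1^2 + 7^2 + 2^2 + 7^2
= 25 + 36 + 9 + 49 + 25 + 1 + 49 + 4 + 49
= 247

247


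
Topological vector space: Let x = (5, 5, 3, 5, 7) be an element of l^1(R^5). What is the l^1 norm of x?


The l^1 norm equals the sum of absolute values of all components.
||x||_1 = 5 + 5 + 3 + 5 + 7
= 25

25.0000


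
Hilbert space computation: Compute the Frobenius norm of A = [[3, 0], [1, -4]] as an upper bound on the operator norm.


||A||_F^2 = sum a_ij^2
= 3^2 + 0^2 + 1^2 + (-4)^2
= 9 + 0 + 1 + 16 = 26
||A||_F = sqrt(26) = 5.0990

5.0990


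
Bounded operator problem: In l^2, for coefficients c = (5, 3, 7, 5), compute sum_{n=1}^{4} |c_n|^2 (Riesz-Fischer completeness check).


sum |c_n|^2 = 5^2 + 3^2 + 7^2 + 5^2
= 25 + 9 + 49 + 25
= 108

108


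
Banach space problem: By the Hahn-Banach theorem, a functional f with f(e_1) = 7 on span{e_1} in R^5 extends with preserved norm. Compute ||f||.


The norm of f is given by ||f|| = sup_{||x||=1} |f(x)|.
On span{e_1}, ||e_1|| = 1, so ||f|| = |f(e_1)| / ||e_1||
= |7| / 1 = 7.0000

7.0000


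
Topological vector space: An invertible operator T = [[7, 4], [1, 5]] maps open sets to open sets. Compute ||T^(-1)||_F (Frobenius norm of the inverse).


det(T) = 7*5 - 4*1 = 31
T^(-1) = (1/31) * [[5, -4], [-1, 7]] = [[0.1613, -0.1290], [-0.0323, 0.2258]]
||T^(-1)||_F^2 = 0.1613^2 + (-0.1290)^2 + (-0.0323)^2 + 0.2258^2 = 0.0947
||T^(-1)||_F = sqrt(0.0947) = 0.3077

0.3077


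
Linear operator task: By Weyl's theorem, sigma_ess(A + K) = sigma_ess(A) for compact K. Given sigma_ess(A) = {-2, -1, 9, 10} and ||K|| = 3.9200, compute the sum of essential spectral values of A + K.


By Weyl's theorem, the essential spectrum is invariant under compact perturbations.
sigma_ess(A + K) = sigma_ess(A) = {-2, -1, 9, 10}
Sum = -2 + -1 + 9 + 10 = 16

16


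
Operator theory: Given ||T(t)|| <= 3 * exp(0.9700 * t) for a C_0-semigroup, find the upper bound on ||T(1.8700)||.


||T(1.8700)|| <= 3 * exp(0.9700 * 1.8700)
= 3 * exp(1.8139)
= 3 * 6.1343
= 18.4030

18.4030


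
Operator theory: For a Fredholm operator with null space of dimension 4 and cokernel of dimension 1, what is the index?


The Fredholm index is defined as ind(T) = dim(ker T) - dim(coker T)
= 4 - 1
= 3

3


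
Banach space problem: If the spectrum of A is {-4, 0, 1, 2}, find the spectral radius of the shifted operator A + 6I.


Spectrum of A + 6I = {2, 6, 7, 8}
Spectral radius = max |lambda| over the shifted spectrum
= max(2, 6, 7, 8) = 8

8


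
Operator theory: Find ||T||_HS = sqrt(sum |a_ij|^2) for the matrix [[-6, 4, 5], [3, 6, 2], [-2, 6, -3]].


The Hilbert-Schmidt norm is sqrt(sum of squares of all entries).
Sum of squares = (-6)^2 + 4^2 + 5^2 + 3^2 + 6^2 + 2^2 + (-2)^2 + 6^2 + (-3)^2
= 36 + 16 + 25 + 9 + 36 + 4 + 4 + 36 + 9 = 175
||T||_HS = sqrt(175) = 13.2288

13.2288


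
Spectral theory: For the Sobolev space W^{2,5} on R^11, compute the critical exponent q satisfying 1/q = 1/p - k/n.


Using the Sobolev embedding formula: 1/q = 1/p - k/n
1/q = 1/5 - 2/11 = 1/55
q = 1/(1/55) = 55

55.0000


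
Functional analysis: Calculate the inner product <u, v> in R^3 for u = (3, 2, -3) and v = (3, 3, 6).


Computing the standard inner product <u, v> = sum u_i * v_i
= 3*3 + 2*3 + -3*6
= 9 + 6 + -18
= -3

-3


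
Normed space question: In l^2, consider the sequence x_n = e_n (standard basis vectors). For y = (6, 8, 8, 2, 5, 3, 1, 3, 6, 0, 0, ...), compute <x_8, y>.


x_8 = e_8 is the standard basis vector with 1 in position 8.
<x_8, y> = y_8 = 3
As n -> infinity, <x_n, y> -> 0, confirming weak convergence of (x_n) to 0.

3


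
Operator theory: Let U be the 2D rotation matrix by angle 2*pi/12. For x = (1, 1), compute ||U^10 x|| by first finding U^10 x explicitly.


U is a rotation by theta = 2*pi/12
U^10 = rotation by 10*theta = 20*pi/12
cos(20*pi/12) = 0.5000, sin(20*pi/12) = -0.8660
U^10 x = (0.5000 * 1 - -0.8660 * 1, -0.8660 * 1 + 0.5000 * 1)
= (1.3660, -0.3660)
||U^10 x|| = sqrt(1.3660^2 + (-0.3660)^2) = sqrt(2.0000) = 1.4142

1.4142


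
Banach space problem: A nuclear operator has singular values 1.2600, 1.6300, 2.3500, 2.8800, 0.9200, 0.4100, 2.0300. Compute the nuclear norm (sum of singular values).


The nuclear norm is the sum of all singular values.
||T||_1 = 1.2600 + 1.6300 + 2.3500 + 2.8800 + 0.9200 + 0.4100 + 2.0300
= 11.4800

11.4800


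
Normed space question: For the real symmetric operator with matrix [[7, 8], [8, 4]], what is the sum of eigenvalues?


For a self-adjoint (symmetric) matrix, the eigenvalues are real.
The sum of eigenvalues equals the trace of the matrix.
trace = 7 + 4 = 11

11


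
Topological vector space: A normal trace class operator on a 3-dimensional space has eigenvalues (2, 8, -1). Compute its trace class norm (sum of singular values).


For a normal operator, singular values equal |eigenvalues|.
Trace norm = sum |lambda_i| = 2 + 8 + 1
= 11

11


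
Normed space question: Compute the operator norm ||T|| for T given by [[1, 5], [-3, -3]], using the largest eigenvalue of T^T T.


A^T A = [[10, 14], [14, 34]]
trace(A^T A) = 44, det(A^T A) = 144
discriminant = 44^2 - 4*144 = 1360
Largest eigenvalue of A^T A = (trace + sqrt(disc))/2 = 40.4391
||T|| = sqrt(40.4391) = 6.3592

6.3592


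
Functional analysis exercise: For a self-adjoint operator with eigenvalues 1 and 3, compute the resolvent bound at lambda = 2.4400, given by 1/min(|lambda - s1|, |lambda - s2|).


dist(2.4400, {1, 3}) = min(|2.4400 - 1|, |2.4400 - 3|)
= min(1.4400, 0.5600) = 0.5600
Resolvent bound = 1/0.5600 = 1.7857

1.7857


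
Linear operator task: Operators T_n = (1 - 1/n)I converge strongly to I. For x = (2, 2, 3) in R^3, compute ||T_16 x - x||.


T_16 x - x = (1 - 1/16)x - x = -x/16
||x|| = sqrt(17) = 4.1231
||T_16 x - x|| = ||x||/16 = 4.1231/16 = 0.2577

0.2577


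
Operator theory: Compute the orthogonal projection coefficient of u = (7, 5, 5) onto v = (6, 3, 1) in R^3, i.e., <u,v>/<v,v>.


Computing <u,v> = 7*6 + 5*3 + 5*1 = 62
Computing <v,v> = 6^2 + 3^2 + 1^2 = 46
Projection coefficient = 62/46 = 1.3478

1.3478


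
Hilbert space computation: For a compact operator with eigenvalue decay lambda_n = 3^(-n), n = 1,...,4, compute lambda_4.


The eigenvalue formula gives lambda_4 = 1/3^4
= 1/81
= 0.0123

0.0123


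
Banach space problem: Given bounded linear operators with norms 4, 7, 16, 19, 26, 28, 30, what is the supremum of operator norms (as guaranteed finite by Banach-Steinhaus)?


By the Uniform Boundedness Principle, the supremum of norms is finite.
sup_k ||T_k|| = max(4, 7, 16, 19, 26, 28, 30) = 30

30


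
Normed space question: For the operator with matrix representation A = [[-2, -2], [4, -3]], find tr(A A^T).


trace(A * A^T) = sum of squares of all entries
= (-2)^2 + (-2)^2 + 4^2 + (-3)^2
= 4 + 4 + 16 + 9
= 33

33


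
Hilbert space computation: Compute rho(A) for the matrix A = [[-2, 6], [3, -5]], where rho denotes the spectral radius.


For a 2x2 matrix, eigenvalues satisfy lambda^2 - (trace)*lambda + det = 0
trace = -2 + -5 = -7
det = -2*-5 - 6*3 = -8
discriminant = (-7)^2 - 4*(-8) = 81
spectral radius = max |eigenvalue| = 8.0000

8.0000


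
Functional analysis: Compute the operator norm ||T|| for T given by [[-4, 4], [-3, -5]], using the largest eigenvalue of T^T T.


A^T A = [[25, -1], [-1, 41]]
trace(A^T A) = 66, det(A^T A) = 1024
discriminant = 66^2 - 4*1024 = 260
Largest eigenvalue of A^T A = (trace + sqrt(disc))/2 = 41.0623
||T|| = sqrt(41.0623) = 6.4080

6.4080


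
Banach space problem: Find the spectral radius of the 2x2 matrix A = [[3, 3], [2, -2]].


For a 2x2 matrix, eigenvalues satisfy lambda^2 - (trace)*lambda + det = 0
trace = 3 + -2 = 1
det = 3*-2 - 3*2 = -12
discriminant = 1^2 - 4*(-12) = 49
spectral radius = max |eigenvalue| = 4.0000

4.0000


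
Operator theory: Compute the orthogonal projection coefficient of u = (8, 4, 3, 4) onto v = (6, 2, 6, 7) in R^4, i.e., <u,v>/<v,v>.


Computing <u,v> = 8*6 + 4*2 + 3*6 + 4*7 = 102
Computing <v,v> = 6^2 + 2^2 + 6^2 + 7^2 = 125
Projection coefficient = 102/125 = 0.8160

0.8160


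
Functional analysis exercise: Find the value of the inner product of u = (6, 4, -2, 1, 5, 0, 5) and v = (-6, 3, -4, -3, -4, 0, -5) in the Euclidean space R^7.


Computing the standard inner product <u, v> = sum u_i * v_i
= 6*-6 + 4*3 + -2*-4 + 1*-3 + 5*-4 + 0*0 + 5*-5
= -36 + 12 + 8 + -3 + -20 + 0 + -25
= -64

-64


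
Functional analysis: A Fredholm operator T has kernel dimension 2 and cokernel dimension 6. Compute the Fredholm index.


The Fredholm index is defined as ind(T) = dim(ker T) - dim(coker T)
= 2 - 6
= -4

-4


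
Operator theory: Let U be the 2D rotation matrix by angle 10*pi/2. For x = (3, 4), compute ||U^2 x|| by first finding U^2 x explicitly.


U is a rotation by theta = 10*pi/2
U^2 = rotation by 2*theta = 20*pi/2 = 0*pi/2 (mod 2*pi)
cos(0*pi/2) = 1.0000, sin(0*pi/2) = 0.0000
U^2 x = (1.0000 * 3 - 0.0000 * 4, 0.0000 * 3 + 1.0000 * 4)
= (3.0000, 4.0000)
||U^2 x|| = sqrt(3.0000^2 + 4.0000^2) = sqrt(25.0000) = 5.0000

5.0000


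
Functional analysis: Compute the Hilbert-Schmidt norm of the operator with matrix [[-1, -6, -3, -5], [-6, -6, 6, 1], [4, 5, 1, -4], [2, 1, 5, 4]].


The Hilbert-Schmidt norm is sqrt(sum of squares of all entries).
Sum of squares = (-1)^2 + (-6)^2 + (-3)^2 + (-5)^2 + (-6)^2 + (-6)^2 + 6^2 + 1^2 + 4^2 + 5^2 + 1^2 + (-4)^2 + 2^2 + 1^2 + 5^2 + 4^2
= 1 + 36 + 9 + 25 + 36 + 36 + 36 + 1 + 16 + 25 + 1 + 16 + 4 + 1 + 25 + 16 = 284
||T||_HS = sqrt(284) = 16.8523

16.8523


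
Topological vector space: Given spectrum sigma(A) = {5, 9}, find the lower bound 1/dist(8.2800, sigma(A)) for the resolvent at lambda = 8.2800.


dist(8.2800, {5, 9}) = min(|8.2800 - 5|, |8.2800 - 9|)
= min(3.2800, 0.7200) = 0.7200
Resolvent bound = 1/0.7200 = 1.3889

1.3889


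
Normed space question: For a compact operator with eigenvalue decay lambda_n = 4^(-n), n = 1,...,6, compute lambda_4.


The eigenvalue formula gives lambda_4 = 1/4^4
= 1/256
= 0.0039

0.0039


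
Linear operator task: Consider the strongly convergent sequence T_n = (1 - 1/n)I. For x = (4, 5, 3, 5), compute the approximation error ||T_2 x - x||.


T_2 x - x = (1 - 1/2)x - x = -x/2
||x|| = sqrt(75) = 8.6603
||T_2 x - x|| = ||x||/2 = 8.6603/2 = 4.3301

4.3301


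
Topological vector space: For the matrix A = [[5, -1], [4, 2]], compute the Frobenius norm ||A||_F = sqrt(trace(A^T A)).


||A||_F^2 = sum a_ij^2
= 5^2 + (-1)^2 + 4^2 + 2^2
= 25 + 1 + 16 + 4 = 46
||A||_F = sqrt(46) = 6.7823

6.7823


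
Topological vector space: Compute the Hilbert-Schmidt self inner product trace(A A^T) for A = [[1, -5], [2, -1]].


trace(A * A^T) = sum of squares of all entries
= 1^2 + (-5)^2 + 2^2 + (-1)^2
= 1 + 25 + 4 + 1
= 31

31


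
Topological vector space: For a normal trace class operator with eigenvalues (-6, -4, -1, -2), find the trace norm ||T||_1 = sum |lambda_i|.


For a normal operator, singular values equal |eigenvalues|.
Trace norm = sum |lambda_i| = 6 + 4 + 1 + 2
= 13

13


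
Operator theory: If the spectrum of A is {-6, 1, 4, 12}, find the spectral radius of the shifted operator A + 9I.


Spectrum of A + 9I = {3, 10, 13, 21}
Spectral radius = max |lambda| over the shifted spectrum
= max(3, 10, 13, 21) = 21

21


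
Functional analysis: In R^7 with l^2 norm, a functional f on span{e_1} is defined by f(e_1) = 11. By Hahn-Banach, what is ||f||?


The norm of f is given by ||f|| = sup_{||x||=1} |f(x)|.
On span{e_1}, ||e_1|| = 1, so ||f|| = |f(e_1)| / ||e_1||
= |11| / 1 = 11.0000

11.0000


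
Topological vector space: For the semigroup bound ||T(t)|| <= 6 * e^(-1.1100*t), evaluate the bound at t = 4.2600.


||T(4.2600)|| <= 6 * exp(-1.1100 * 4.2600)
= 6 * exp(-4.7286)
= 6 * 0.0088
= 0.0530

0.0530


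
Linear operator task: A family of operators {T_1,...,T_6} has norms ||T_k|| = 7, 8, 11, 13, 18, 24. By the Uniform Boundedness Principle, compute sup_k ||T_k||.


By the Uniform Boundedness Principle, the supremum of norms is finite.
sup_k ||T_k|| = max(7, 8, 11, 13, 18, 24) = 24

24


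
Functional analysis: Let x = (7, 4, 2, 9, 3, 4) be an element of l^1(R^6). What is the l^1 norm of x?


The l^1 norm equals the sum of absolute values of all components.
||x||_1 = 7 + 4 + 2 + 9 + 3 + 4
= 29

29.0000


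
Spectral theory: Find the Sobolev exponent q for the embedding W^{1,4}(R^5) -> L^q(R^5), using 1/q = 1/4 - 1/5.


Using the Sobolev embedding formula: 1/q = 1/p - k/n
1/q = 1/4 - 1/5 = 1/20
q = 1/(1/20) = 20

20.0000


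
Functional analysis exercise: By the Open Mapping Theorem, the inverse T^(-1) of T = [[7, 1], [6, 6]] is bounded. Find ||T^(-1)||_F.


det(T) = 7*6 - 1*6 = 36
T^(-1) = (1/36) * [[6, -1], [-6, 7]] = [[0.1667, -0.0278], [-0.1667, 0.1944]]
||T^(-1)||_F^2 = 0.1667^2 + (-0.0278)^2 + (-0.1667)^2 + 0.1944^2 = 0.0941
||T^(-1)||_F = sqrt(0.0941) = 0.3068

0.3068


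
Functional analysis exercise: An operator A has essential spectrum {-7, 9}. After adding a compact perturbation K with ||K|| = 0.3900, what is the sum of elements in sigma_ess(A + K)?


By Weyl's theorem, the essential spectrum is invariant under compact perturbations.
sigma_ess(A + K) = sigma_ess(A) = {-7, 9}
Sum = -7 + 9 = 2

2


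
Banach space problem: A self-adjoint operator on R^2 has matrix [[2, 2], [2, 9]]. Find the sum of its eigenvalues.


For a self-adjoint (symmetric) matrix, the eigenvalues are real.
The sum of eigenvalues equals the trace of the matrix.
trace = 2 + 9 = 11

11


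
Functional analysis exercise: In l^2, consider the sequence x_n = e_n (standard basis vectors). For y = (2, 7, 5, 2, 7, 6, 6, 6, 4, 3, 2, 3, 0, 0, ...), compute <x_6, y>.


x_6 = e_6 is the standard basis vector with 1 in position 6.
<x_6, y> = y_6 = 6
As n -> infinity, <x_n, y> -> 0, confirming weak convergence of (x_n) to 0.

6


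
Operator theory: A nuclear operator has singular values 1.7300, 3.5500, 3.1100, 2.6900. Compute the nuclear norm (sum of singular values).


The nuclear norm is the sum of all singular values.
||T||_1 = 1.7300 + 3.5500 + 3.1100 + 2.6900
= 11.0800

11.0800


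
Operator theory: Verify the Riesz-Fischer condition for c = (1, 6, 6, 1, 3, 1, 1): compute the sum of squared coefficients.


sum |c_n|^2 = 1^2 + 6^2 + 6^2 + 1^2 + 3^2 + 1^2 + 1^2
= 1 + 36 + 36 + 1 + 9 + 1 + 1
= 85

85


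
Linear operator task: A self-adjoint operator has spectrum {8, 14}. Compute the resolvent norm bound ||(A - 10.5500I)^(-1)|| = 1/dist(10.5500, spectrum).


dist(10.5500, {8, 14}) = min(|10.5500 - 8|, |10.5500 - 14|)
= min(2.5500, 3.4500) = 2.5500
Resolvent bound = 1/2.5500 = 0.3922

0.3922


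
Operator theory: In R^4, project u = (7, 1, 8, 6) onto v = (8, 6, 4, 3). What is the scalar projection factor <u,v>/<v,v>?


Computing <u,v> = 7*8 + 1*6 + 8*4 + 6*3 = 112
Computing <v,v> = 8^2 + 6^2 + 4^2 + 3^2 = 125
Projection coefficient = 112/125 = 0.8960

0.8960


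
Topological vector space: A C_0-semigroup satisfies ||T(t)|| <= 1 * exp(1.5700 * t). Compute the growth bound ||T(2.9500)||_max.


||T(2.9500)|| <= 1 * exp(1.5700 * 2.9500)
= 1 * exp(4.6315)
= 1 * 102.6680
= 102.6680

102.6680


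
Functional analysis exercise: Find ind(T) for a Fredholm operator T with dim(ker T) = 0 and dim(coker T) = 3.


The Fredholm index is defined as ind(T) = dim(ker T) - dim(coker T)
= 0 - 3
= -3

-3


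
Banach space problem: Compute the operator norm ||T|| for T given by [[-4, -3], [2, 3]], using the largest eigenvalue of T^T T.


A^T A = [[20, 18], [18, 18]]
trace(A^T A) = 38, det(A^T A) = 36
discriminant = 38^2 - 4*36 = 1300
Largest eigenvalue of A^T A = (trace + sqrt(disc))/2 = 37.0278
||T|| = sqrt(37.0278) = 6.0850

6.0850


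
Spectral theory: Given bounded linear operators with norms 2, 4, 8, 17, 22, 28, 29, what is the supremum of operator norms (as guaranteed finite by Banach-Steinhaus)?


By the Uniform Boundedness Principle, the supremum of norms is finite.
sup_k ||T_k|| = max(2, 4, 8, 17, 22, 28, 29) = 29

29


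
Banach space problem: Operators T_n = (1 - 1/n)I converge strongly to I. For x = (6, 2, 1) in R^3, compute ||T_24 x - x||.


T_24 x - x = (1 - 1/24)x - x = -x/24
||x|| = sqrt(41) = 6.4031
||T_24 x - x|| = ||x||/24 = 6.4031/24 = 0.2668

0.2668


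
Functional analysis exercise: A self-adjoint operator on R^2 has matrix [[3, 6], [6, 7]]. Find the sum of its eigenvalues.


For a self-adjoint (symmetric) matrix, the eigenvalues are real.
The sum of eigenvalues equals the trace of the matrix.
trace = 3 + 7 = 10

10


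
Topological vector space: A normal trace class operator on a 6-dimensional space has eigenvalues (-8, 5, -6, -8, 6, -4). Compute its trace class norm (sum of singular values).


For a normal operator, singular values equal |eigenvalues|.
Trace norm = sum |lambda_i| = 8 + 5 + 6 + 8 + 6 + 4
= 37

37


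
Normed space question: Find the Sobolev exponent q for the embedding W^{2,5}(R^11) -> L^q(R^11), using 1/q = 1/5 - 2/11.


Using the Sobolev embedding formula: 1/q = 1/p - k/n
1/q = 1/5 - 2/11 = 1/55
q = 1/(1/55) = 55

55.0000


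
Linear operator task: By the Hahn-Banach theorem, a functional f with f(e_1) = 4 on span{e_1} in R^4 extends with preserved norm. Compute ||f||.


The norm of f is given by ||f|| = sup_{||x||=1} |f(x)|.
On span{e_1}, ||e_1|| = 1, so ||f|| = |f(e_1)| / ||e_1||
= |4| / 1 = 4.0000

4.0000


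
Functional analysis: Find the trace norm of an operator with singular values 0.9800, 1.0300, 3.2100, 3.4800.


The nuclear norm is the sum of all singular values.
||T||_1 = 0.9800 + 1.0300 + 3.2100 + 3.4800
= 8.7000

8.7000


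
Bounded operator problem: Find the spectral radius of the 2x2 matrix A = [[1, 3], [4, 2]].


For a 2x2 matrix, eigenvalues satisfy lambda^2 - (trace)*lambda + det = 0
trace = 1 + 2 = 3
det = 1*2 - 3*4 = -10
discriminant = 3^2 - 4*(-10) = 49
spectral radius = max |eigenvalue| = 5.0000

5.0000


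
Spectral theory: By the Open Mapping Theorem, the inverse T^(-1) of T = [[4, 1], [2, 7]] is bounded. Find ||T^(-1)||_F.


det(T) = 4*7 - 1*2 = 26
T^(-1) = (1/26) * [[7, -1], [-2, 4]] = [[0.2692, -0.0385], [-0.0769, 0.1538]]
||T^(-1)||_F^2 = 0.2692^2 + (-0.0385)^2 + (-0.0769)^2 + 0.1538^2 = 0.1036
||T^(-1)||_F = sqrt(0.1036) = 0.3218

0.3218


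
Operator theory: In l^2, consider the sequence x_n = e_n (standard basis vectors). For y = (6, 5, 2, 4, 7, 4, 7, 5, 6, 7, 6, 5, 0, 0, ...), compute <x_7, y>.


x_7 = e_7 is the standard basis vector with 1 in position 7.
<x_7, y> = y_7 = 7
As n -> infinity, <x_n, y> -> 0, confirming weak convergence of (x_n) to 0.

7


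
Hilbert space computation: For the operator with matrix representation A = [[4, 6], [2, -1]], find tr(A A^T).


trace(A * A^T) = sum of squares of all entries
= 4^2 + 6^2 + 2^2 + (-1)^2
= 16 + 36 + 4 + 1
= 57

57


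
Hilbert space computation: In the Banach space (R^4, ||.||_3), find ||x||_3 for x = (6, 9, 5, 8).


The l^3 norm = (sum |x_i|^3)^(1/3)
Sum of 3th powers = 216 + 729 + 125 + 512 = 1582
||x||_3 = (1582)^(1/3) = 11.6520

11.6520


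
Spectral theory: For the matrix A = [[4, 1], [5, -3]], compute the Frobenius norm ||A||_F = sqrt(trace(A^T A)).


||A||_F^2 = sum a_ij^2
= 4^2 + 1^2 + 5^2 + (-3)^2
= 16 + 1 + 25 + 9 = 51
||A||_F = sqrt(51) = 7.1414

7.1414


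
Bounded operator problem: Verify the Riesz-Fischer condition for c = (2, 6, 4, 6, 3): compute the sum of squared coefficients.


sum |c_n|^2 = 2^2 + 6^2 + 4^2 + 6^2 + 3^2
= 4 + 36 + 16 + 36 + 9
= 101

101


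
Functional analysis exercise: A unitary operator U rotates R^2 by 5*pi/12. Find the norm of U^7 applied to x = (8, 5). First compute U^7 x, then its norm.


U is a rotation by theta = 5*pi/12
U^7 = rotation by 7*theta = 35*pi/12 = 11*pi/12 (mod 2*pi)
cos(11*pi/12) = -0.9659, sin(11*pi/12) = 0.2588
U^7 x = (-0.9659 * 8 - 0.2588 * 5, 0.2588 * 8 + -0.9659 * 5)
= (-9.0215, -2.7591)
||U^7 x|| = sqrt((-9.0215)^2 + (-2.7591)^2) = sqrt(89.0000) = 9.4340

9.4340


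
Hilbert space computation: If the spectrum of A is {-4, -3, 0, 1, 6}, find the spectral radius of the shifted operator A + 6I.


Spectrum of A + 6I = {2, 3, 6, 7, 12}
Spectral radius = max |lambda| over the shifted spectrum
= max(2, 3, 6, 7, 12) = 12

12


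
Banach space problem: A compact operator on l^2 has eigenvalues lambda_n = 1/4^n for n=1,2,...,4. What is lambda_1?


The eigenvalue formula gives lambda_1 = 1/4^1
= 1/4
= 0.2500

0.2500


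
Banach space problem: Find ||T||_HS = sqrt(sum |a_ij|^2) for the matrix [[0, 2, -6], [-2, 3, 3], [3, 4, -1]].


The Hilbert-Schmidt norm is sqrt(sum of squares of all entries).
Sum of squares = 0^2 + 2^2 + (-6)^2 + (-2)^2 + 3^2 + 3^2 + 3^2 + 4^2 + (-1)^2
= 0 + 4 + 36 + 4 + 9 + 9 + 9 + 16 + 1 = 88
||T||_HS = sqrt(88) = 9.3808

9.3808


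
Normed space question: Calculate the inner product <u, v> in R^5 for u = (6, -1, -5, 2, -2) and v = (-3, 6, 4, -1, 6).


Computing the standard inner product <u, v> = sum u_i * v_i
= 6*-3 + -1*6 + -5*4 + 2*-1 + -2*6
= -18 + -6 + -20 + -2 + -12
= -58

-58


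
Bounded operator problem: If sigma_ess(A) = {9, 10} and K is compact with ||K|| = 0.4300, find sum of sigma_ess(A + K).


By Weyl's theorem, the essential spectrum is invariant under compact perturbations.
sigma_ess(A + K) = sigma_ess(A) = {9, 10}
Sum = 9 + 10 = 19

19


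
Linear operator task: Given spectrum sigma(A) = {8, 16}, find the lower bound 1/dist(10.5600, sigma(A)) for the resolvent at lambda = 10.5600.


dist(10.5600, {8, 16}) = min(|10.5600 - 8|, |10.5600 - 16|)
= min(2.5600, 5.4400) = 2.5600
Resolvent bound = 1/2.5600 = 0.3906

0.3906


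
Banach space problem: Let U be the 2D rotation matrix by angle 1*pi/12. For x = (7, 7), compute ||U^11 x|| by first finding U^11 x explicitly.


U is a rotation by theta = 1*pi/12
U^11 = rotation by 11*theta = 11*pi/12
cos(11*pi/12) = -0.9659, sin(11*pi/12) = 0.2588
U^11 x = (-0.9659 * 7 - 0.2588 * 7, 0.2588 * 7 + -0.9659 * 7)
= (-8.5732, -4.9497)
||U^11 x|| = sqrt((-8.5732)^2 + (-4.9497)^2) = sqrt(98.0000) = 9.8995

9.8995


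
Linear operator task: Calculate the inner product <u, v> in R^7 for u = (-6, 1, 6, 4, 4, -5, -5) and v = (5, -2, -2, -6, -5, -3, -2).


Computing the standard inner product <u, v> = sum u_i * v_i
= -6*5 + 1*-2 + 6*-2 + 4*-6 + 4*-5 + -5*-3 + -5*-2
= -30 + -2 + -12 + -24 + -20 + 15 + 10
= -63

-63


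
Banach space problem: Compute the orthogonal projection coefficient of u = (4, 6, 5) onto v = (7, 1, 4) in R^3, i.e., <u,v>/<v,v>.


Computing <u,v> = 4*7 + 6*1 + 5*4 = 54
Computing <v,v> = 7^2 + 1^2 + 4^2 = 66
Projection coefficient = 54/66 = 0.8182

0.8182


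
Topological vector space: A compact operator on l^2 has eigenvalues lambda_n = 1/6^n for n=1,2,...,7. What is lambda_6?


The eigenvalue formula gives lambda_6 = 1/6^6
= 1/46656
= 2.1433e-05

2.1433e-05


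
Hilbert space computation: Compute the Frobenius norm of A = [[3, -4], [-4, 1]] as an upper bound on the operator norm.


||A||_F^2 = sum a_ij^2
= 3^2 + (-4)^2 + (-4)^2 + 1^2
= 9 + 16 + 16 + 1 = 42
||A||_F = sqrt(42) = 6.4807

6.4807


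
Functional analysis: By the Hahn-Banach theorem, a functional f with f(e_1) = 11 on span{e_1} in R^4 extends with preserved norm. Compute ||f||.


The norm of f is given by ||f|| = sup_{||x||=1} |f(x)|.
On span{e_1}, ||e_1|| = 1, so ||f|| = |f(e_1)| / ||e_1||
= |11| / 1 = 11.0000

11.0000


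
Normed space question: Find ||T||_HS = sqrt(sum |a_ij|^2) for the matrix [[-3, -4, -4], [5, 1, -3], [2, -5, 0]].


The Hilbert-Schmidt norm is sqrt(sum of squares of all entries).
Sum of squares = (-3)^2 + (-4)^2 + (-4)^2 + 5^2 + 1^2 + (-3)^2 + 2^2 + (-5)^2 + 0^2
= 9 + 16 + 16 + 25 + 1 + 9 + 4 + 25 + 0 = 105
||T||_HS = sqrt(105) = 10.2470

10.2470


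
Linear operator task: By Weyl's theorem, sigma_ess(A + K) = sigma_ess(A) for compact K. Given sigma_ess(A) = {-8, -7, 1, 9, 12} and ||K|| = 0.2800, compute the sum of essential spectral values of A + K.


By Weyl's theorem, the essential spectrum is invariant under compact perturbations.
sigma_ess(A + K) = sigma_ess(A) = {-8, -7, 1, 9, 12}
Sum = -8 + -7 + 1 + 9 + 12 = 7

7


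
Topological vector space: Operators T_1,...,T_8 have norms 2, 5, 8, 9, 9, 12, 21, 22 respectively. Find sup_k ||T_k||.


By the Uniform Boundedness Principle, the supremum of norms is finite.
sup_k ||T_k|| = max(2, 5, 8, 9, 9, 12, 21, 22) = 22

22


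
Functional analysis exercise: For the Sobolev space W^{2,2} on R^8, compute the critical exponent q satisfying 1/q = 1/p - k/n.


Using the Sobolev embedding formula: 1/q = 1/p - k/n
1/q = 1/2 - 2/8 = 1/4
q = 1/(1/4) = 4

4.0000


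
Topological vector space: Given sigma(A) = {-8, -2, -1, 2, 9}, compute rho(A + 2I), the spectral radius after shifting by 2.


Spectrum of A + 2I = {-6, 0, 1, 4, 11}
Spectral radius = max |lambda| over the shifted spectrum
= max(6, 0, 1, 4, 11) = 11

11


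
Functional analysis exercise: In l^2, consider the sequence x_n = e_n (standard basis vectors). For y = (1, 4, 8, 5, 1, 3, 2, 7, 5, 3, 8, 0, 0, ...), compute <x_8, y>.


x_8 = e_8 is the standard basis vector with 1 in position 8.
<x_8, y> = y_8 = 7
As n -> infinity, <x_n, y> -> 0, confirming weak convergence of (x_n) to 0.

7


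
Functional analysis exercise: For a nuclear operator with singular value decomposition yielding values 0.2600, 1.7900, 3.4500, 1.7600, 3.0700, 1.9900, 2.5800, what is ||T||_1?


The nuclear norm is the sum of all singular values.
||T||_1 = 0.2600 + 1.7900 + 3.4500 + 1.7600 + 3.0700 + 1.9900 + 2.5800
= 14.9000

14.9000


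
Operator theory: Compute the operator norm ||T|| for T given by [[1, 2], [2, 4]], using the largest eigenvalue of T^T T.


A^T A = [[5, 10], [10, 20]]
trace(A^T A) = 25, det(A^T A) = 0
discriminant = 25^2 - 4*0 = 625
Largest eigenvalue of A^T A = (trace + sqrt(disc))/2 = 25.0000
||T|| = sqrt(25.0000) = 5.0000

5.0000


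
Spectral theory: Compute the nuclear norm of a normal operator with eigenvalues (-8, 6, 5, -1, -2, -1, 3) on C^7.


For a normal operator, singular values equal |eigenvalues|.
Trace norm = sum |lambda_i| = 8 + 6 + 5 + 1 + 2 + 1 + 3
= 26

26


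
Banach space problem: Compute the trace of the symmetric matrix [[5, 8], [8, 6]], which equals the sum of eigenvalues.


For a self-adjoint (symmetric) matrix, the eigenvalues are real.
The sum of eigenvalues equals the trace of the matrix.
trace = 5 + 6 = 11

11


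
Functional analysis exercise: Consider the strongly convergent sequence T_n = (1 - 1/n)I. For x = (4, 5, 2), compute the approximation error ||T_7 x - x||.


T_7 x - x = (1 - 1/7)x - x = -x/7
||x|| = sqrt(45) = 6.7082
||T_7 x - x|| = ||x||/7 = 6.7082/7 = 0.9583

0.9583


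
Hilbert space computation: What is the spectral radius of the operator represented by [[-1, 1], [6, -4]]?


For a 2x2 matrix, eigenvalues satisfy lambda^2 - (trace)*lambda + det = 0
trace = -1 + -4 = -5
det = -1*-4 - 1*6 = -2
discriminant = (-5)^2 - 4*(-2) = 33
spectral radius = max |eigenvalue| = 5.3723

5.3723


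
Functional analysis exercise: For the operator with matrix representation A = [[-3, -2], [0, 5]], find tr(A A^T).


trace(A * A^T) = sum of squares of all entries
= (-3)^2 + (-2)^2 + 0^2 + 5^2
= 9 + 4 + 0 + 25
= 38

38


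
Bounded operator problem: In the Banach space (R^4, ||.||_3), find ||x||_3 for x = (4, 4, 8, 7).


The l^3 norm = (sum |x_i|^3)^(1/3)
Sum of 3th powers = 64 + 64 + 512 + 343 = 983
||x||_3 = (983)^(1/3) = 9.9430

9.9430


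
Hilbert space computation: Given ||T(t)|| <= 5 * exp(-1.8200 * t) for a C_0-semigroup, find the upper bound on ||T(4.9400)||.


||T(4.9400)|| <= 5 * exp(-1.8200 * 4.9400)
= 5 * exp(-8.9908)
= 5 * 1.2455e-04
= 6.2275e-04

6.2275e-04


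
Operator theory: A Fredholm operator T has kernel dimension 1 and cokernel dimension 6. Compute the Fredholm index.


The Fredholm index is defined as ind(T) = dim(ker T) - dim(coker T)
= 1 - 6
= -5

-5


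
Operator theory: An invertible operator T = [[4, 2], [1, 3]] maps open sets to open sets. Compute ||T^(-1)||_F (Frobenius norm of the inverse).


det(T) = 4*3 - 2*1 = 10
T^(-1) = (1/10) * [[3, -2], [-1, 4]] = [[0.3000, -0.2000], [-0.1000, 0.4000]]
||T^(-1)||_F^2 = 0.3000^2 + (-0.2000)^2 + (-0.1000)^2 + 0.4000^2 = 0.3000
||T^(-1)||_F = sqrt(0.3000) = 0.5477

0.5477


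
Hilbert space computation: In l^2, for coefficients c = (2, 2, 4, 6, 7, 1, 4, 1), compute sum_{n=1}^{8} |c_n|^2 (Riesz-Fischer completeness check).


sum |c_n|^2 = 2^2 + 2^2 + 4^2 + 6^2 + 7^2 + 1^2 + 4^2 + 1^2
= 4 + 4 + 16 + 36 + 49 + 1 + 16 + 1
= 127

127


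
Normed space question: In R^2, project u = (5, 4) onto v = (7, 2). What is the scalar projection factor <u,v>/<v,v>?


Computing <u,v> = 5*7 + 4*2 = 43
Computing <v,v> = 7^2 + 2^2 = 53
Projection coefficient = 43/53 = 0.8113

0.8113


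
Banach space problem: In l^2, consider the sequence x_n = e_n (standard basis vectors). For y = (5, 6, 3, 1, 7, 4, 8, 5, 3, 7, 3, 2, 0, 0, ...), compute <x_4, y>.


x_4 = e_4 is the standard basis vector with 1 in position 4.
<x_4, y> = y_4 = 1
As n -> infinity, <x_n, y> -> 0, confirming weak convergence of (x_n) to 0.

1


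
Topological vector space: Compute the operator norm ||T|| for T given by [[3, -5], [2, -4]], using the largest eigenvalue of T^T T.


A^T A = [[13, -23], [-23, 41]]
trace(A^T A) = 54, det(A^T A) = 4
discriminant = 54^2 - 4*4 = 2900
Largest eigenvalue of A^T A = (trace + sqrt(disc))/2 = 53.9258
||T|| = sqrt(53.9258) = 7.3434

7.3434


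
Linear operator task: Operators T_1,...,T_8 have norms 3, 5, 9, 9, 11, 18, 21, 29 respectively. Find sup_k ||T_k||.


By the Uniform Boundedness Principle, the supremum of norms is finite.
sup_k ||T_k|| = max(3, 5, 9, 9, 11, 18, 21, 29) = 29

29


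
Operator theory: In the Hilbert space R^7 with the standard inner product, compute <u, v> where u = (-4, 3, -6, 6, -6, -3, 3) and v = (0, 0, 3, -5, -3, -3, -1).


Computing the standard inner product <u, v> = sum u_i * v_i
= -4*0 + 3*0 + -6*3 + 6*-5 + -6*-3 + -3*-3 + 3*-1
= 0 + 0 + -18 + -30 + 18 + 9 + -3
= -24

-24


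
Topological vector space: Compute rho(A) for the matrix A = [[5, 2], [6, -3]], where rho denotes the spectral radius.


For a 2x2 matrix, eigenvalues satisfy lambda^2 - (trace)*lambda + det = 0
trace = 5 + -3 = 2
det = 5*-3 - 2*6 = -27
discriminant = 2^2 - 4*(-27) = 112
spectral radius = max |eigenvalue| = 6.2915

6.2915


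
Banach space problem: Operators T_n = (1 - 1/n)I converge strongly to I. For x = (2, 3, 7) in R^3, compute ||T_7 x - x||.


T_7 x - x = (1 - 1/7)x - x = -x/7
||x|| = sqrt(62) = 7.8740
||T_7 x - x|| = ||x||/7 = 7.8740/7 = 1.1249

1.1249


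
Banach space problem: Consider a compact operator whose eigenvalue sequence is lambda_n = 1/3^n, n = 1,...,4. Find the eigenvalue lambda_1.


The eigenvalue formula gives lambda_1 = 1/3^1
= 1/3
= 0.3333

0.3333


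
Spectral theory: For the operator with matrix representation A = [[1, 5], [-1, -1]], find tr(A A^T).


trace(A * A^T) = sum of squares of all entries
= 1^2 + 5^2 + (-1)^2 + (-1)^2
= 1 + 25 + 1 + 1
= 28

28


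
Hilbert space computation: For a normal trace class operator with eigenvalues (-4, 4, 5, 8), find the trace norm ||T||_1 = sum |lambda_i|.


For a normal operator, singular values equal |eigenvalues|.
Trace norm = sum |lambda_i| = 4 + 4 + 5 + 8
= 21

21


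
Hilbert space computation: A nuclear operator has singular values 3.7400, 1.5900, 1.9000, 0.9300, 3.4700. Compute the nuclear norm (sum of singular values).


The nuclear norm is the sum of all singular values.
||T||_1 = 3.7400 + 1.5900 + 1.9000 + 0.9300 + 3.4700
= 11.6300

11.6300


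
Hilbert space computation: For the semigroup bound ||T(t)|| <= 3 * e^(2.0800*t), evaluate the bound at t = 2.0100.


||T(2.0100)|| <= 3 * exp(2.0800 * 2.0100)
= 3 * exp(4.1808)
= 3 * 65.4182
= 196.2545

196.2545


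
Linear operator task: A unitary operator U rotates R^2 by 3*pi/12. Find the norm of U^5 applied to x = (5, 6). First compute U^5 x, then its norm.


U is a rotation by theta = 3*pi/12
U^5 = rotation by 5*theta = 15*pi/12
cos(15*pi/12) = -0.7071, sin(15*pi/12) = -0.7071
U^5 x = (-0.7071 * 5 - -0.7071 * 6, -0.7071 * 5 + -0.7071 * 6)
= (0.7071, -7.7782)
||U^5 x|| = sqrt(0.7071^2 + (-7.7782)^2) = sqrt(61.0000) = 7.8102

7.8102


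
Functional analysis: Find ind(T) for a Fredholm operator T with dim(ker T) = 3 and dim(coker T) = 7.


The Fredholm index is defined as ind(T) = dim(ker T) - dim(coker T)
= 3 - 7
= -4

-4


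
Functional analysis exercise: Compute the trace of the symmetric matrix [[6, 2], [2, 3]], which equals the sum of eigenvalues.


For a self-adjoint (symmetric) matrix, the eigenvalues are real.
The sum of eigenvalues equals the trace of the matrix.
trace = 6 + 3 = 9

9


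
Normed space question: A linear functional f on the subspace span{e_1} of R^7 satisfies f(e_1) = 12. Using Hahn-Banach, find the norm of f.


The norm of f is given by ||f|| = sup_{||x||=1} |f(x)|.
On span{e_1}, ||e_1|| = 1, so ||f|| = |f(e_1)| / ||e_1||
= |12| / 1 = 12.0000

12.0000


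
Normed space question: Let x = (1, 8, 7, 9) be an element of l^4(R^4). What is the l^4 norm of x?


The l^4 norm = (sum |x_i|^4)^(1/4)
Sum of 4th powers = 1 + 4096 + 2401 + 6561 = 13059
||x||_4 = (13059)^(1/4) = 10.6900

10.6900


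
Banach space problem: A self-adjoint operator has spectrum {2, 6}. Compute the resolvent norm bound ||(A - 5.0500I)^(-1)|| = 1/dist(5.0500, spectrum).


dist(5.0500, {2, 6}) = min(|5.0500 - 2|, |5.0500 - 6|)
= min(3.0500, 0.9500) = 0.9500
Resolvent bound = 1/0.9500 = 1.0526

1.0526


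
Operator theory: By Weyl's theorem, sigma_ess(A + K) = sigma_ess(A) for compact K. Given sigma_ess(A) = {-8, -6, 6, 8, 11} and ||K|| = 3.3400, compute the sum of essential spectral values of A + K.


By Weyl's theorem, the essential spectrum is invariant under compact perturbations.
sigma_ess(A + K) = sigma_ess(A) = {-8, -6, 6, 8, 11}
Sum = -8 + -6 + 6 + 8 + 11 = 11

11


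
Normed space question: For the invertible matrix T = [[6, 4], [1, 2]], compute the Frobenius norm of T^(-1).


det(T) = 6*2 - 4*1 = 8
T^(-1) = (1/8) * [[2, -4], [-1, 6]] = [[0.2500, -0.5000], [-0.1250, 0.7500]]
||T^(-1)||_F^2 = 0.2500^2 + (-0.5000)^2 + (-0.1250)^2 + 0.7500^2 = 0.8906
||T^(-1)||_F = sqrt(0.8906) = 0.9437

0.9437
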